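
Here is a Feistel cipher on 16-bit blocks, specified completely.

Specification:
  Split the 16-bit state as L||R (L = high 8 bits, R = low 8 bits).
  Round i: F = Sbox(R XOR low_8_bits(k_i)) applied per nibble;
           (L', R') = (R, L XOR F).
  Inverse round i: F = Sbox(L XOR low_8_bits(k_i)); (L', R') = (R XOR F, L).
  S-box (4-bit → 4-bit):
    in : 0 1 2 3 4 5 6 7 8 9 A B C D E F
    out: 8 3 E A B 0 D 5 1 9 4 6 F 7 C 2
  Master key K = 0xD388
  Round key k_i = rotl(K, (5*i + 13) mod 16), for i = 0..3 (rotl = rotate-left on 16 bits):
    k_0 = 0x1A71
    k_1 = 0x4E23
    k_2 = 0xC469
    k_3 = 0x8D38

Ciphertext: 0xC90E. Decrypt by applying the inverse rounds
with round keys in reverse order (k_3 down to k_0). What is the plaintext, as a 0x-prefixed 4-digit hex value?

0x702E

s_0 = ciphertext = 0xC90E
s_1 = InvRound(s_0, k_3) = 0x2DC9
s_2 = InvRound(s_1, k_2) = 0x722D
s_3 = InvRound(s_2, k_1) = 0x2E72
s_4 = InvRound(s_3, k_0) = 0x702E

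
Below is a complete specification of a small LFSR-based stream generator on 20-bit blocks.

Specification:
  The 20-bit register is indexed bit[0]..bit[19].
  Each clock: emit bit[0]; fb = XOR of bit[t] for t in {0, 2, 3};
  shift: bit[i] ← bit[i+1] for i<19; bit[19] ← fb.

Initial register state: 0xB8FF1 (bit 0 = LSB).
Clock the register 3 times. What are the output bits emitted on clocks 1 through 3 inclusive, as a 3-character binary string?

reg_0 = 0xB8FF1
clock 1: out=1, reg = 0xDC7F8
clock 2: out=0, reg = 0xEE3FC
clock 3: out=0, reg = 0x771FE

100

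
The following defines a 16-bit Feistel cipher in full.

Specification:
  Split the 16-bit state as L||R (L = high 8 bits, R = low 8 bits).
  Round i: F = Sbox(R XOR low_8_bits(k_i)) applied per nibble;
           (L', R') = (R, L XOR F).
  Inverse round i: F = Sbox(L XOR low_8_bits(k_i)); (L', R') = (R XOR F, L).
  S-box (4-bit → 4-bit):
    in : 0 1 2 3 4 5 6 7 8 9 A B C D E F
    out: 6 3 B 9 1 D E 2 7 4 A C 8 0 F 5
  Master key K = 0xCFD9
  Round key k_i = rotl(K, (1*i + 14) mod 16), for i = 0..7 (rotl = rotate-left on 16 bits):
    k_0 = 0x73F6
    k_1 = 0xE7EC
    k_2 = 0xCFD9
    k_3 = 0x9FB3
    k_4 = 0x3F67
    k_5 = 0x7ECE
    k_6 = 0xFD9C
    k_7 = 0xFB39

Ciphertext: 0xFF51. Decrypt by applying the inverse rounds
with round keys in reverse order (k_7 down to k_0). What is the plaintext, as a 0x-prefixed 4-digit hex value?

0x56FE

s_0 = ciphertext = 0xFF51
s_1 = InvRound(s_0, k_7) = 0xDFFF
s_2 = InvRound(s_1, k_6) = 0xE6DF
s_3 = InvRound(s_2, k_5) = 0x68E6
s_4 = InvRound(s_3, k_4) = 0x8368
s_5 = InvRound(s_4, k_3) = 0xFE83
s_6 = InvRound(s_5, k_2) = 0x31FE
s_7 = InvRound(s_6, k_1) = 0xFE31
s_8 = InvRound(s_7, k_0) = 0x56FE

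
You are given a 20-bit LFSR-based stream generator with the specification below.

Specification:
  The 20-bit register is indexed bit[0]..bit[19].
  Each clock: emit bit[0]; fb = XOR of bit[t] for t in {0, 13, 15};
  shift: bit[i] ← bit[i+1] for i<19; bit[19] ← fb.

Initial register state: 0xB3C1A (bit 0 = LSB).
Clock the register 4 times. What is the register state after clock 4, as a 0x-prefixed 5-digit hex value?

0x5B3C1

reg_0 = 0xB3C1A
clock 1: out=0, reg = 0xD9E0D
clock 2: out=1, reg = 0x6CF06
clock 3: out=0, reg = 0xB6783
clock 4: out=1, reg = 0x5B3C1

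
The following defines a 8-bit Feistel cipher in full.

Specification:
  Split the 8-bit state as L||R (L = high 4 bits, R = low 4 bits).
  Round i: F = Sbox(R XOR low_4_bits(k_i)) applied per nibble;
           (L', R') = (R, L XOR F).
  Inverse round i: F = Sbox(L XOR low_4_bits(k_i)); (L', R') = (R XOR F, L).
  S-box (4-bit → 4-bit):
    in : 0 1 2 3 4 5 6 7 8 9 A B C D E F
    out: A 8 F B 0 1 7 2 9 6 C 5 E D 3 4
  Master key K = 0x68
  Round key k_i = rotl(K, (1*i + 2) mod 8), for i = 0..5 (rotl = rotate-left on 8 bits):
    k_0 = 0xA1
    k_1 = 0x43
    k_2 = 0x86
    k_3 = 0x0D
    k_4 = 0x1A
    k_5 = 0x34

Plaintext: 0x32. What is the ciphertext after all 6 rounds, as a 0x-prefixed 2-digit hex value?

0xA9

s_0 = plaintext = 0x32
s_1 = Round(s_0, k_0) = 0x28
s_2 = Round(s_1, k_1) = 0x87
s_3 = Round(s_2, k_2) = 0x70
s_4 = Round(s_3, k_3) = 0x0A
s_5 = Round(s_4, k_4) = 0xAA
s_6 = Round(s_5, k_5) = 0xA9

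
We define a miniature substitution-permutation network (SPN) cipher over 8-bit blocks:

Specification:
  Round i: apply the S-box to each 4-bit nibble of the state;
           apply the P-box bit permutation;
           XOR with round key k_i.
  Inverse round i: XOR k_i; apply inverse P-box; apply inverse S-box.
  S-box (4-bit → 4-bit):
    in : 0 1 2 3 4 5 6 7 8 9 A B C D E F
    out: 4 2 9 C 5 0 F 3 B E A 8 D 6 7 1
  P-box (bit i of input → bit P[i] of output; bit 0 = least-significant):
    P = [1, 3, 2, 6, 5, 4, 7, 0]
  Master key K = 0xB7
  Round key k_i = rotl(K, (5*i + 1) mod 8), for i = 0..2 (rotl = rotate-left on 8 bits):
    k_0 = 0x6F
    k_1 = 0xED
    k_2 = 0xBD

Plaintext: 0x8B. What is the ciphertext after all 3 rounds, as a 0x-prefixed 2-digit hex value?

s_0 = plaintext = 0x8B
s_1 = Round(s_0, k_0) = 0x1E
s_2 = Round(s_1, k_1) = 0xF3
s_3 = Round(s_2, k_2) = 0xD9

0xD9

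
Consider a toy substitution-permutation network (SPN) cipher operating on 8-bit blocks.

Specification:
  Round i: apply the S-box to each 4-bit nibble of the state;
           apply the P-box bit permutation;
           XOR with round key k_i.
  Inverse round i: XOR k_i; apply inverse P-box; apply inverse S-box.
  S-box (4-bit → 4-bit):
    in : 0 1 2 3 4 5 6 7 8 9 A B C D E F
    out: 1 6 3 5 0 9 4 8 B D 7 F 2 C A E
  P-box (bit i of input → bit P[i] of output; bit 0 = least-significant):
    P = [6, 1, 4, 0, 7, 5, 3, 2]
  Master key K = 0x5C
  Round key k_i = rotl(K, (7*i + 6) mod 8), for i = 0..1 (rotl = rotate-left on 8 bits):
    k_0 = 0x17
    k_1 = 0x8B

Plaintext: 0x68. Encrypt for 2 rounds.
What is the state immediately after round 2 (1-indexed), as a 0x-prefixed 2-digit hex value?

0x0D

s_0 = plaintext = 0x68
s_1 = Round(s_0, k_0) = 0x5C
s_2 = Round(s_1, k_1) = 0x0D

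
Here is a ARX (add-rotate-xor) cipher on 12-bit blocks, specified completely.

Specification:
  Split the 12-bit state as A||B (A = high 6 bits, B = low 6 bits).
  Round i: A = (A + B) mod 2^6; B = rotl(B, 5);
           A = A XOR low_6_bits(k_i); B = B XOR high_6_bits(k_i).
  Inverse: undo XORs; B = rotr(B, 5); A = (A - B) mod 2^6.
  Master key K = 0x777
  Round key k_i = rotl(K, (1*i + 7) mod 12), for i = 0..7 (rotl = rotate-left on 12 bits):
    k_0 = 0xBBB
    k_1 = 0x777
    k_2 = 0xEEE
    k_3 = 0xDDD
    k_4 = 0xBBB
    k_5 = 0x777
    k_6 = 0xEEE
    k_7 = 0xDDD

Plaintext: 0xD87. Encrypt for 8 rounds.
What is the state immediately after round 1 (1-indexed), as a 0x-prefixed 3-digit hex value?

s_0 = plaintext = 0xD87
s_1 = Round(s_0, k_0) = 0x18D
s_2 = Round(s_1, k_1) = 0x93B
s_3 = Round(s_2, k_2) = 0xC46
s_4 = Round(s_3, k_3) = 0xAB4
s_5 = Round(s_4, k_4) = 0x974
s_6 = Round(s_5, k_5) = 0xB87
s_7 = Round(s_6, k_6) = 0x6D8
s_8 = Round(s_7, k_7) = 0xBBB

0x18D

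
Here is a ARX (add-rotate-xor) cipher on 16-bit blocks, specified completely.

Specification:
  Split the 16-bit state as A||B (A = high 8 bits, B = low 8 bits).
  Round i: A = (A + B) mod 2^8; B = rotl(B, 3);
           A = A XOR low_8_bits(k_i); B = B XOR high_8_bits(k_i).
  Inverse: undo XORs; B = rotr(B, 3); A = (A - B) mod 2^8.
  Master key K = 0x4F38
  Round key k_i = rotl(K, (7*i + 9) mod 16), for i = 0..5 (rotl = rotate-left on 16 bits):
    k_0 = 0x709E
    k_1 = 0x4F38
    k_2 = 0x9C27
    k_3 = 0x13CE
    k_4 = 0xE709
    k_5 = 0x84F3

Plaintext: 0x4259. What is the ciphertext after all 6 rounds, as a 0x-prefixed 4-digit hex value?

s_0 = plaintext = 0x4259
s_1 = Round(s_0, k_0) = 0x05BA
s_2 = Round(s_1, k_1) = 0x879A
s_3 = Round(s_2, k_2) = 0x0648
s_4 = Round(s_3, k_3) = 0x8051
s_5 = Round(s_4, k_4) = 0xD86D
s_6 = Round(s_5, k_5) = 0xB6EF

0xB6EF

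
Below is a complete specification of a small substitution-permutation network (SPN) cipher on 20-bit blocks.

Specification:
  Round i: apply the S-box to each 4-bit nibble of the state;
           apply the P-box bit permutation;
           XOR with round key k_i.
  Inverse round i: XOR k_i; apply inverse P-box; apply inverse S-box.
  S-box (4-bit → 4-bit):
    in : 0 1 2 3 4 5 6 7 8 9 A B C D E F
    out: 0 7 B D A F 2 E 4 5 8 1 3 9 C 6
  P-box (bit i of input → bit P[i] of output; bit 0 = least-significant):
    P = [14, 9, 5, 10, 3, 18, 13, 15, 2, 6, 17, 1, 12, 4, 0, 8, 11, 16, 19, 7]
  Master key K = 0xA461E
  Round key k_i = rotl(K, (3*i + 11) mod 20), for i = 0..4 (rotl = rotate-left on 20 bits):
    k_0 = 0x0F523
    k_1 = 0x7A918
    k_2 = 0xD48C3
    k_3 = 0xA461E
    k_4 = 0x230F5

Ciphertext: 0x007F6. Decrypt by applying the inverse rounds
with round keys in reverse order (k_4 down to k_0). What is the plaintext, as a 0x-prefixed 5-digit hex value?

0x1B34A

s_0 = ciphertext = 0x007F6
s_1 = InvRound(s_0, k_4) = 0x03E84
s_2 = InvRound(s_1, k_3) = 0x3CE9B
s_3 = InvRound(s_2, k_2) = 0x86F24
s_4 = InvRound(s_3, k_1) = 0xF6925
s_5 = InvRound(s_4, k_0) = 0x1B34A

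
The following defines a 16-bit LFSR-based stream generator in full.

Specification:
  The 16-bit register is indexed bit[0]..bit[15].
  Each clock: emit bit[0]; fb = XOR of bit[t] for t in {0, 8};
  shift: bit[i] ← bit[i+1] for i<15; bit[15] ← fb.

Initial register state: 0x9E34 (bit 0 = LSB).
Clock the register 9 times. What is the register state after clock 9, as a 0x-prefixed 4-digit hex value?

0x554F

reg_0 = 0x9E34
clock 1: out=0, reg = 0x4F1A
clock 2: out=0, reg = 0xA78D
clock 3: out=1, reg = 0x53C6
clock 4: out=0, reg = 0xA9E3
clock 5: out=1, reg = 0x54F1
clock 6: out=1, reg = 0xAA78
clock 7: out=0, reg = 0x553C
clock 8: out=0, reg = 0xAA9E
clock 9: out=0, reg = 0x554F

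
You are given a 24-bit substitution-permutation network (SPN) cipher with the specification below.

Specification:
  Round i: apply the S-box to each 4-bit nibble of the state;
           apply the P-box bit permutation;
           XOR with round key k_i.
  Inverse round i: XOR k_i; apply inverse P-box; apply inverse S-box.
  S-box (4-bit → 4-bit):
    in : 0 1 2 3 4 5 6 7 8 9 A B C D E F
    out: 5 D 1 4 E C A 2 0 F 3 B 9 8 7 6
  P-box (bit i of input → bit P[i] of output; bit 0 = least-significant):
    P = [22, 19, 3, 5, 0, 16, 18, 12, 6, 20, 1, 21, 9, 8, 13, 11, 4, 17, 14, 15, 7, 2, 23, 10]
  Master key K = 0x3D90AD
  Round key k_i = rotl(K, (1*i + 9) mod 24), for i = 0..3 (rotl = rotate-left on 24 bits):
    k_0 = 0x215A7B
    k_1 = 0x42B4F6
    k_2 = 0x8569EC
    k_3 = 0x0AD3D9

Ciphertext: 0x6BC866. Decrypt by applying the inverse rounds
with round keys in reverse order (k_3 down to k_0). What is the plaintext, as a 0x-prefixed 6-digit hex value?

s_0 = ciphertext = 0x6BC866
s_1 = InvRound(s_0, k_3) = 0xA2B5B1
s_2 = InvRound(s_1, k_2) = 0x69DC93
s_3 = InvRound(s_2, k_1) = 0x7F5CA6
s_4 = InvRound(s_3, k_0) = 0xBA2A0E

0xBA2A0E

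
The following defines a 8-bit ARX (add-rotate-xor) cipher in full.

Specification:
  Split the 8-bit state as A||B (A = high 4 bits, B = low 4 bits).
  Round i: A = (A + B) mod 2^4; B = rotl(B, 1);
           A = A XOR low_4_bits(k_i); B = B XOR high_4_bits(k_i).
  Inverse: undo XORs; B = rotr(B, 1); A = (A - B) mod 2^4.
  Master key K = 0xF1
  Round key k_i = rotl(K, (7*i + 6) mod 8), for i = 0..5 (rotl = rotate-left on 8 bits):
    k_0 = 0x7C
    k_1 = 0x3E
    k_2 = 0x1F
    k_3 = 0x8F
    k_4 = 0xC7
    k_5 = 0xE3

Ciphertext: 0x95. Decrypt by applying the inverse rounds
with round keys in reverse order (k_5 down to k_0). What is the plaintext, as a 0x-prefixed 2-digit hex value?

s_0 = ciphertext = 0x95
s_1 = InvRound(s_0, k_5) = 0xDD
s_2 = InvRound(s_1, k_4) = 0x28
s_3 = InvRound(s_2, k_3) = 0xD0
s_4 = InvRound(s_3, k_2) = 0xA8
s_5 = InvRound(s_4, k_1) = 0x7D
s_6 = InvRound(s_5, k_0) = 0x65

0x65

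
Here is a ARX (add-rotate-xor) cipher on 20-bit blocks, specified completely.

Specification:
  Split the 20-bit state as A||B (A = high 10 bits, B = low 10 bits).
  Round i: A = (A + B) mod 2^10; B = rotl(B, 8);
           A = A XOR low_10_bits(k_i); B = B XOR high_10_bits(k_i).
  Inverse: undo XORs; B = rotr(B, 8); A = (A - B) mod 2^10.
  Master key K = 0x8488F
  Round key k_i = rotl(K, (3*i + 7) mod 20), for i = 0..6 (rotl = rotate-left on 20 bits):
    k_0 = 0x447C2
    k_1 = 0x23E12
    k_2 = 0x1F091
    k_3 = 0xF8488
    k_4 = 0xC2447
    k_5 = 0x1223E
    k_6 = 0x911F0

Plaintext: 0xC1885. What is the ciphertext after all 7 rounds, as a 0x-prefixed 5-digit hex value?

0x4574A

s_0 = plaintext = 0xC1885
s_1 = Round(s_0, k_0) = 0x12430
s_2 = Round(s_1, k_1) = 0x9AC83
s_3 = Round(s_2, k_2) = 0x9FF5C
s_4 = Round(s_3, k_3) = 0x54F36
s_5 = Round(s_4, k_4) = 0x339C4
s_6 = Round(s_5, k_5) = 0x2B039
s_7 = Round(s_6, k_6) = 0x4574A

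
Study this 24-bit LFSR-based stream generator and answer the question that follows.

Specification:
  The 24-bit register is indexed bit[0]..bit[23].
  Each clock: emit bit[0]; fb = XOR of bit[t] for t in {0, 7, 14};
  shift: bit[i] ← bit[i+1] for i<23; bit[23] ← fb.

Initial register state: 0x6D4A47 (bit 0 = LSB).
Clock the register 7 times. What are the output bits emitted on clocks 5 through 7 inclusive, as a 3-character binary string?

001

reg_0 = 0x6D4A47
clock 1: out=1, reg = 0x36A523
clock 2: out=1, reg = 0x9B5291
clock 3: out=1, reg = 0xCDA948
clock 4: out=0, reg = 0x66D4A4
clock 5: out=0, reg = 0x336A52
clock 6: out=0, reg = 0x99B529
clock 7: out=1, reg = 0xCCDA94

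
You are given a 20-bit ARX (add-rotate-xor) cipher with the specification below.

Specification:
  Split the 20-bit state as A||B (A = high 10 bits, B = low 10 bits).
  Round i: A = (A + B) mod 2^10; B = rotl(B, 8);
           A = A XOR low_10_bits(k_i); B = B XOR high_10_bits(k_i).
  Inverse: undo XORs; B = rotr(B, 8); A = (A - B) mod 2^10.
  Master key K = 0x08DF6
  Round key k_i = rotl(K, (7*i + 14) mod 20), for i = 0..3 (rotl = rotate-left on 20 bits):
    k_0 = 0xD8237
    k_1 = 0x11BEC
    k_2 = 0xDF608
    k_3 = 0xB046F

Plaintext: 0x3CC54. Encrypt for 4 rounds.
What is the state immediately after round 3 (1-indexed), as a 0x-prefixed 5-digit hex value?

0x2B01B

s_0 = plaintext = 0x3CC54
s_1 = Round(s_0, k_0) = 0xDC375
s_2 = Round(s_1, k_1) = 0x4259B
s_3 = Round(s_2, k_2) = 0x2B01B
s_4 = Round(s_3, k_3) = 0x2A1C7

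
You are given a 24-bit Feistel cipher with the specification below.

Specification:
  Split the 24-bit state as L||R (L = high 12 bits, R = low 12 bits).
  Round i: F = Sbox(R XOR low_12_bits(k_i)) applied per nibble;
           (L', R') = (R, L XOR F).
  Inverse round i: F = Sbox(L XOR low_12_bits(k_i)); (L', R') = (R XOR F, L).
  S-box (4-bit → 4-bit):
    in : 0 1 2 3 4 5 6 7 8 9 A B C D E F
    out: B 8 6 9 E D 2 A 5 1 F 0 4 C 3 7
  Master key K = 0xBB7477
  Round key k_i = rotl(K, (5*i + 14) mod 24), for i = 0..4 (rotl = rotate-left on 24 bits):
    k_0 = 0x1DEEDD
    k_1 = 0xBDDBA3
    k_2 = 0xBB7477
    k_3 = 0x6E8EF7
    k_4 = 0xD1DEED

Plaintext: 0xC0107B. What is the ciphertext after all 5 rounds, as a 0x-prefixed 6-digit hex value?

0xDE398A

s_0 = plaintext = 0xC0107B
s_1 = Round(s_0, k_0) = 0x07BFF3
s_2 = Round(s_1, k_1) = 0xFF3EA0
s_3 = Round(s_2, k_2) = 0xEA0039
s_4 = Round(s_3, k_3) = 0x039DE3
s_5 = Round(s_4, k_4) = 0xDE398A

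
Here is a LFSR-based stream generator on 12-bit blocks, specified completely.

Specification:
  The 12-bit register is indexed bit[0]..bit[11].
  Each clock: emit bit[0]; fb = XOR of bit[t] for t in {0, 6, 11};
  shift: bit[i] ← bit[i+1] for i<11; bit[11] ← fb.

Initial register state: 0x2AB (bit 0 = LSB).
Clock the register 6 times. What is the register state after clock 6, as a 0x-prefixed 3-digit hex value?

reg_0 = 0x2AB
clock 1: out=1, reg = 0x955
clock 2: out=1, reg = 0xCAA
clock 3: out=0, reg = 0xE55
clock 4: out=1, reg = 0xF2A
clock 5: out=0, reg = 0xF95
clock 6: out=1, reg = 0x7CA

0x7CA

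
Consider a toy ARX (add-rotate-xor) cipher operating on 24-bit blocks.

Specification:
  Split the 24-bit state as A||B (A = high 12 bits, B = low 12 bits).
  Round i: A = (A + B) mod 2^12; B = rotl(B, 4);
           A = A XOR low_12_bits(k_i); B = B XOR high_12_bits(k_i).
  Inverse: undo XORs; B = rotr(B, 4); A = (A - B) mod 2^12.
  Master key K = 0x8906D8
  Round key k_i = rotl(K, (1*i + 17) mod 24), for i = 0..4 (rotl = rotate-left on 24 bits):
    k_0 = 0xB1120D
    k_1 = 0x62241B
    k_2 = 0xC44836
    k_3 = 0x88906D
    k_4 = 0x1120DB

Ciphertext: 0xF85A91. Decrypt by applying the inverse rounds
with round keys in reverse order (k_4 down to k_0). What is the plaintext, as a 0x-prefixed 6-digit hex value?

s_0 = ciphertext = 0xF85A91
s_1 = InvRound(s_0, k_4) = 0xBA63B8
s_2 = InvRound(s_1, k_3) = 0xA181B3
s_3 = InvRound(s_2, k_2) = 0xA4F7DF
s_4 = InvRound(s_3, k_1) = 0x135D1F
s_5 = InvRound(s_4, k_0) = 0x4D8E60

0x4D8E60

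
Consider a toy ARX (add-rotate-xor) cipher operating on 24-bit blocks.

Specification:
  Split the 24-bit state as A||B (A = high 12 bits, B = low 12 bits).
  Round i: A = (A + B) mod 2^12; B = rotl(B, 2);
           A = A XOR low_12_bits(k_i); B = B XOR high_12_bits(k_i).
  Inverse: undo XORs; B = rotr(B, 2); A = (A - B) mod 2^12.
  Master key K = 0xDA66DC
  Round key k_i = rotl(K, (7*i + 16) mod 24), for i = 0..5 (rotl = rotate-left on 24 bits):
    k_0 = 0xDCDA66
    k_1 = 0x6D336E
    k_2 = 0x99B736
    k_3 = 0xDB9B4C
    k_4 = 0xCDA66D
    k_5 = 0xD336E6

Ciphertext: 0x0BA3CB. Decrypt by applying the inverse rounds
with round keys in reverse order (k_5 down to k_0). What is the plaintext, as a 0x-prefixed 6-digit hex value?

s_0 = ciphertext = 0x0BA3CB
s_1 = InvRound(s_0, k_5) = 0x29E3BE
s_2 = InvRound(s_1, k_4) = 0x11A3D9
s_3 = InvRound(s_2, k_3) = 0x6BE398
s_4 = InvRound(s_3, k_2) = 0x308E80
s_5 = InvRound(s_4, k_1) = 0x252E14
s_6 = InvRound(s_5, k_0) = 0x33E4F6

0x33E4F6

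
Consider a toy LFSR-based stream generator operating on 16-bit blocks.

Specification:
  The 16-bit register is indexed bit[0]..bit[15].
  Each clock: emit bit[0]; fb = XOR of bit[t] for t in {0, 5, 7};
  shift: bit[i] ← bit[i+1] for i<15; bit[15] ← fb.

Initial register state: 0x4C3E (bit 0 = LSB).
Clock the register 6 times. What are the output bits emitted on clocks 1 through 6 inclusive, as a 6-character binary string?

011111

reg_0 = 0x4C3E
clock 1: out=0, reg = 0xA61F
clock 2: out=1, reg = 0xD30F
clock 3: out=1, reg = 0xE987
clock 4: out=1, reg = 0x74C3
clock 5: out=1, reg = 0x3A61
clock 6: out=1, reg = 0x1D30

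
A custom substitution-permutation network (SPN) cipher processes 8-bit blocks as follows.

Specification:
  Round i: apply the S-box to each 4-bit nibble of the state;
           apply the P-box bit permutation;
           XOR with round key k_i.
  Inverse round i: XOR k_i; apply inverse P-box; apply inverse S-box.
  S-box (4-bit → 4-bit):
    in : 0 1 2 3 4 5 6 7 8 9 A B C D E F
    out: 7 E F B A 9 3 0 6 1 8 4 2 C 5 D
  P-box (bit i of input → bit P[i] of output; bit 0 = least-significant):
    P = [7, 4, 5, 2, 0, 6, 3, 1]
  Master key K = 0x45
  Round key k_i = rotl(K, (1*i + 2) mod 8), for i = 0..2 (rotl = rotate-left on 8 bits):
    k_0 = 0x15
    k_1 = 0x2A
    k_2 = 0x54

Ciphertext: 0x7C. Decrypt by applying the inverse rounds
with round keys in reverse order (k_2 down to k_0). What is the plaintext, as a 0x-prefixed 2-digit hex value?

0x59

s_0 = ciphertext = 0x7C
s_1 = InvRound(s_0, k_2) = 0xBB
s_2 = InvRound(s_1, k_1) = 0x96
s_3 = InvRound(s_2, k_0) = 0x59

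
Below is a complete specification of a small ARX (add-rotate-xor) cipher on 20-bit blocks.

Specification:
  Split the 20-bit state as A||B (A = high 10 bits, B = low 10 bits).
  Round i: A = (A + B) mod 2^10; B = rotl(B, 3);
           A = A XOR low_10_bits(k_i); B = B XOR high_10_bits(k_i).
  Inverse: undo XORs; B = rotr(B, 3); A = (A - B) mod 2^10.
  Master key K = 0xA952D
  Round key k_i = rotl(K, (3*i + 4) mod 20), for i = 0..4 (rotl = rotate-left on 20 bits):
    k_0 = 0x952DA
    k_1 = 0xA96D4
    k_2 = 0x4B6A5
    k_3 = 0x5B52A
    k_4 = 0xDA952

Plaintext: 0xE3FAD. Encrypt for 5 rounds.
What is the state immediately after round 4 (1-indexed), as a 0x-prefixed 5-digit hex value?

s_0 = plaintext = 0xE3FAD
s_1 = Round(s_0, k_0) = 0x79B3B
s_2 = Round(s_1, k_1) = 0xFD77B
s_3 = Round(s_2, k_2) = 0x756F3
s_4 = Round(s_3, k_3) = 0x78AF0
s_5 = Round(s_4, k_4) = 0x600EF

0x78AF0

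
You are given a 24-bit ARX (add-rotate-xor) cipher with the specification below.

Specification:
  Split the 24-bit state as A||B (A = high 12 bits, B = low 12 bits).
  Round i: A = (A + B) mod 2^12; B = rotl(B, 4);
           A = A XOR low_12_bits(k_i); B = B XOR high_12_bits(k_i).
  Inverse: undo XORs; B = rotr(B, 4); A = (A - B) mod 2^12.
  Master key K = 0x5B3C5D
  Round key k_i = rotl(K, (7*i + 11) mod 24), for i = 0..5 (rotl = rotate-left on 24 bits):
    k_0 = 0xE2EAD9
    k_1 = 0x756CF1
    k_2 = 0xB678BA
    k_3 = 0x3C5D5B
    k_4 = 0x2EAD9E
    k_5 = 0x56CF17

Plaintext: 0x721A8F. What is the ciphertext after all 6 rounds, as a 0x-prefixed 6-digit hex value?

s_0 = plaintext = 0x721A8F
s_1 = Round(s_0, k_0) = 0xB696D4
s_2 = Round(s_1, k_1) = 0xECCA10
s_3 = Round(s_2, k_2) = 0x066A6D
s_4 = Round(s_3, k_3) = 0x78851F
s_5 = Round(s_4, k_4) = 0x13931F
s_6 = Round(s_5, k_5) = 0xB4F49F

0xB4F49F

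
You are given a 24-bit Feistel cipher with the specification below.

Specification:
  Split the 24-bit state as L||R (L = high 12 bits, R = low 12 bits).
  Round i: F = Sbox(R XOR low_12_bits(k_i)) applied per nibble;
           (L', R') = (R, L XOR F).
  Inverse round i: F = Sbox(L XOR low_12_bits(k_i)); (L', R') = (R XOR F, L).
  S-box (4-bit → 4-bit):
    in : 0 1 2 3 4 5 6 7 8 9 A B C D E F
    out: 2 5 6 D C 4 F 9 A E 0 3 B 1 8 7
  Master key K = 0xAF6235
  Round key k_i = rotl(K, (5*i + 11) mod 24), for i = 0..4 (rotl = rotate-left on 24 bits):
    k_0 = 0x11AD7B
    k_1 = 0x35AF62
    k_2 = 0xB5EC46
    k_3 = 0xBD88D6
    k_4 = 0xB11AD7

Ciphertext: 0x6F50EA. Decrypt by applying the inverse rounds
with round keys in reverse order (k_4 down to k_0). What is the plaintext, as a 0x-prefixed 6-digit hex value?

0xB9CA58

s_0 = ciphertext = 0x6F50EA
s_1 = InvRound(s_0, k_4) = 0xB8C6F5
s_2 = InvRound(s_1, k_3) = 0xBB5B8C
s_3 = InvRound(s_2, k_2) = 0x2F1BB5
s_4 = InvRound(s_3, k_1) = 0xA582F1
s_5 = InvRound(s_4, k_0) = 0xB9CA58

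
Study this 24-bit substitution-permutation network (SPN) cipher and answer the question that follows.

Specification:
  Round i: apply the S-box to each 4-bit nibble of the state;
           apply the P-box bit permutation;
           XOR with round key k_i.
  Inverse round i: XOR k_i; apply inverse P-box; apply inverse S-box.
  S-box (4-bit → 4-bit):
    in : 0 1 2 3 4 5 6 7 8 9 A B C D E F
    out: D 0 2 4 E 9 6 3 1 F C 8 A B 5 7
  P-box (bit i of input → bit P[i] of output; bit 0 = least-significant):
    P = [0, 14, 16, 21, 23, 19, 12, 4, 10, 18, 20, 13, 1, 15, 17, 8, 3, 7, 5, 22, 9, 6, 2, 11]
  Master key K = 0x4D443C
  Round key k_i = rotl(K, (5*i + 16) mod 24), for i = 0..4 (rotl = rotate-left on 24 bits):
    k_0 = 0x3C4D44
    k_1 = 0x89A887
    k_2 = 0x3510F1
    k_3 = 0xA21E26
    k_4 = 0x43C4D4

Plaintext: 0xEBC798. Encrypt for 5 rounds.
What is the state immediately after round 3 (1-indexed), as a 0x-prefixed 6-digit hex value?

0xDE6B5A

s_0 = plaintext = 0xEBC798
s_1 = Round(s_0, k_0) = 0xF0DA51
s_2 = Round(s_1, k_1) = 0x590BF9
s_3 = Round(s_2, k_2) = 0xDE6B5A
s_4 = Round(s_3, k_3) = 0x01B45E
s_5 = Round(s_4, k_4) = 0xD6EFC1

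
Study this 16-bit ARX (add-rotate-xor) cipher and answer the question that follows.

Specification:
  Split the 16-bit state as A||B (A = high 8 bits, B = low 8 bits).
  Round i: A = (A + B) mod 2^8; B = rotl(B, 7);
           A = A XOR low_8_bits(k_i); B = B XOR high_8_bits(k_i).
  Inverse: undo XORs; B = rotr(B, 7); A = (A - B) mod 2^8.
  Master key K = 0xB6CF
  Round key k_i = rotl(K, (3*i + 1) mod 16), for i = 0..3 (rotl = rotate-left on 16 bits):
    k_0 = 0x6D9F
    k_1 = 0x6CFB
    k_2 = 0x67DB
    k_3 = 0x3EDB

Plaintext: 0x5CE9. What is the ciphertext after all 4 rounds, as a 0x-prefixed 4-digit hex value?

s_0 = plaintext = 0x5CE9
s_1 = Round(s_0, k_0) = 0xDA99
s_2 = Round(s_1, k_1) = 0x88A0
s_3 = Round(s_2, k_2) = 0xF337
s_4 = Round(s_3, k_3) = 0xF1A5

0xF1A5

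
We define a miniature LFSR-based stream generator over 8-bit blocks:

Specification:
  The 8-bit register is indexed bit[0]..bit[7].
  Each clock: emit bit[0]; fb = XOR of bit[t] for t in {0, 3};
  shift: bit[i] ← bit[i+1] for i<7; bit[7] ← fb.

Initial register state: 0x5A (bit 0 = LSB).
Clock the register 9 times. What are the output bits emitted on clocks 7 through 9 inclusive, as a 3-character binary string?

101

reg_0 = 0x5A
clock 1: out=0, reg = 0xAD
clock 2: out=1, reg = 0x56
clock 3: out=0, reg = 0x2B
clock 4: out=1, reg = 0x15
clock 5: out=1, reg = 0x8A
clock 6: out=0, reg = 0xC5
clock 7: out=1, reg = 0xE2
clock 8: out=0, reg = 0x71
clock 9: out=1, reg = 0xB8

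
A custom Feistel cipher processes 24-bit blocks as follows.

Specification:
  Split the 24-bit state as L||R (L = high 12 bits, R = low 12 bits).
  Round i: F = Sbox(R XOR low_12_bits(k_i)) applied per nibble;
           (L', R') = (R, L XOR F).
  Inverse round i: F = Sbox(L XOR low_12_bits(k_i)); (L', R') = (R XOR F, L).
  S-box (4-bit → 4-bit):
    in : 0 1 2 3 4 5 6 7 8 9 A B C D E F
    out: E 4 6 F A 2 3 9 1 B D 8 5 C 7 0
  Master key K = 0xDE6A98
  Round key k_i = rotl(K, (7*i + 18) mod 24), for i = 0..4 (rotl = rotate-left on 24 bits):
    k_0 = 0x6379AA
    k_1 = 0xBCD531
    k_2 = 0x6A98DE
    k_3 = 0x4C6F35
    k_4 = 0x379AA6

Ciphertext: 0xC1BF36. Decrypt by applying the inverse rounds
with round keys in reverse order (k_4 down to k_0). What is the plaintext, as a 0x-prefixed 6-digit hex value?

0x3957A0

s_0 = ciphertext = 0xC1BF36
s_1 = InvRound(s_0, k_4) = 0xCBAC1B
s_2 = InvRound(s_1, k_3) = 0x30BCBA
s_3 = InvRound(s_2, k_2) = 0x47830B
s_4 = InvRound(s_3, k_1) = 0x7A0478
s_5 = InvRound(s_4, k_0) = 0x3957A0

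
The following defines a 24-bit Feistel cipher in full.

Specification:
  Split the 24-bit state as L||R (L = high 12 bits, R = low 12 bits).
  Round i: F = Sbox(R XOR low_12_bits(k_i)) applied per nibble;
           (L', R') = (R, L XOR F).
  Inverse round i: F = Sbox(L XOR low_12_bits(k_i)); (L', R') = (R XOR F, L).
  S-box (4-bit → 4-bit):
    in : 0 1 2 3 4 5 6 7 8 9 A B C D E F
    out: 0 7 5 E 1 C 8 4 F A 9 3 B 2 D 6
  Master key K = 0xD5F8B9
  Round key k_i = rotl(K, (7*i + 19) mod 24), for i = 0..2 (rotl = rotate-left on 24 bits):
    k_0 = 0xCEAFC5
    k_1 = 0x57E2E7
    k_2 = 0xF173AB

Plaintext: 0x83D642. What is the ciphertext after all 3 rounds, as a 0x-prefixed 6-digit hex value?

0x61FEF8

s_0 = plaintext = 0x83D642
s_1 = Round(s_0, k_0) = 0x6422C9
s_2 = Round(s_1, k_1) = 0x2C961F
s_3 = Round(s_2, k_2) = 0x61FEF8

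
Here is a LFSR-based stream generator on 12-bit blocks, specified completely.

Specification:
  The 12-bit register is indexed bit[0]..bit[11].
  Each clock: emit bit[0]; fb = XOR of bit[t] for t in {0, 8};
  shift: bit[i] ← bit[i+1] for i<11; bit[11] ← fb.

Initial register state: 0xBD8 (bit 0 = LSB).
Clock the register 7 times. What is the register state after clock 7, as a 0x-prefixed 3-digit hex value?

reg_0 = 0xBD8
clock 1: out=0, reg = 0xDEC
clock 2: out=0, reg = 0xEF6
clock 3: out=0, reg = 0x77B
clock 4: out=1, reg = 0x3BD
clock 5: out=1, reg = 0x1DE
clock 6: out=0, reg = 0x8EF
clock 7: out=1, reg = 0xC77

0xC77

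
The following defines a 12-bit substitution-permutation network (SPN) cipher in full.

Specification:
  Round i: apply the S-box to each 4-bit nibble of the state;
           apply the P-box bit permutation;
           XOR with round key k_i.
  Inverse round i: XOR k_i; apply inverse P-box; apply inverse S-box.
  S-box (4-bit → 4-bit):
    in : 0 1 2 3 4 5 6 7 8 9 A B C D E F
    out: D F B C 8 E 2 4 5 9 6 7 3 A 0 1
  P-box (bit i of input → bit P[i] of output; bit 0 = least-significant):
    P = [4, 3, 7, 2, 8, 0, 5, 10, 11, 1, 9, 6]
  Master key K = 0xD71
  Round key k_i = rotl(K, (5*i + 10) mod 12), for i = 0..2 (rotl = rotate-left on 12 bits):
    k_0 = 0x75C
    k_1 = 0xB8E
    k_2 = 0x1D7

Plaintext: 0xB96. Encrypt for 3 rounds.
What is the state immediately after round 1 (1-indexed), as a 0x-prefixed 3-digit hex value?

0x856

s_0 = plaintext = 0xB96
s_1 = Round(s_0, k_0) = 0x856
s_2 = Round(s_1, k_1) = 0x5A7
s_3 = Round(s_2, k_2) = 0x334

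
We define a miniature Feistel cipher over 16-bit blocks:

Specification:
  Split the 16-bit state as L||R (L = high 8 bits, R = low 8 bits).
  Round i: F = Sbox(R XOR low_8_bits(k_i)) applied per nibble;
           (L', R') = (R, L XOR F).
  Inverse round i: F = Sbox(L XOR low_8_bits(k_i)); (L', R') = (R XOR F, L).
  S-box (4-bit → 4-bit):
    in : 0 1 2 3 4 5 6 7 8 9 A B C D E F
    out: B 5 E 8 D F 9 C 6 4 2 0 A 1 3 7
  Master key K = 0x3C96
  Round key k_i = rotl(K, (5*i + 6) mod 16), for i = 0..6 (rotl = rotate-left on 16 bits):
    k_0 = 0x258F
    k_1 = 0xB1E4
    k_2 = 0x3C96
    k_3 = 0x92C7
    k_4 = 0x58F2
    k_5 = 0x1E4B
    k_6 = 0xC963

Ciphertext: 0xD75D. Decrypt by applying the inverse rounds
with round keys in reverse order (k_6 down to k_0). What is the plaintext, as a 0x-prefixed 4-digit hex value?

s_0 = ciphertext = 0xD75D
s_1 = InvRound(s_0, k_6) = 0x50D7
s_2 = InvRound(s_1, k_5) = 0x8750
s_3 = InvRound(s_2, k_4) = 0x9F87
s_4 = InvRound(s_3, k_3) = 0x719F
s_5 = InvRound(s_4, k_2) = 0xA371
s_6 = InvRound(s_5, k_1) = 0xADA3
s_7 = InvRound(s_6, k_0) = 0x4DAD

0x4DAD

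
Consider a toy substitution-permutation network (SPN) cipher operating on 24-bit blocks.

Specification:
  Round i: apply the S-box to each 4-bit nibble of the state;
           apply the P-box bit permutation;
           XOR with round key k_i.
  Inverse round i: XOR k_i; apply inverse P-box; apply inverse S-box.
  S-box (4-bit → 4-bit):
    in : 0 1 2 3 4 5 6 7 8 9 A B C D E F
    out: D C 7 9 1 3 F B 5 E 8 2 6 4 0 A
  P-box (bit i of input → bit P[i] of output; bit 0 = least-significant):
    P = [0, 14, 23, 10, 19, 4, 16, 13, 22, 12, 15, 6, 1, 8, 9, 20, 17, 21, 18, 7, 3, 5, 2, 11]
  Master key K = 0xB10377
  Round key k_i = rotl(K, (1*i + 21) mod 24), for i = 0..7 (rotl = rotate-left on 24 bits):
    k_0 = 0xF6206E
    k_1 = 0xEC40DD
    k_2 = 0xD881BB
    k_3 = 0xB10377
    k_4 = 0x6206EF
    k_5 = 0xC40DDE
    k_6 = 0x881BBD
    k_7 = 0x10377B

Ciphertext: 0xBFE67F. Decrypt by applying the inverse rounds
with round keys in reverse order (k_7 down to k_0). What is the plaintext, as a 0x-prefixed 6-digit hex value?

0x84BD05

s_0 = ciphertext = 0xBFE67F
s_1 = InvRound(s_0, k_7) = 0xD2BC8C
s_2 = InvRound(s_1, k_6) = 0xB49873
s_3 = InvRound(s_2, k_5) = 0x2FF2E3
s_4 = InvRound(s_3, k_4) = 0x8DE20F
s_5 = InvRound(s_4, k_3) = 0x5CF17B
s_6 = InvRound(s_5, k_2) = 0xE1EFAC
s_7 = InvRound(s_6, k_1) = 0xFDC163
s_8 = InvRound(s_7, k_0) = 0x84BD05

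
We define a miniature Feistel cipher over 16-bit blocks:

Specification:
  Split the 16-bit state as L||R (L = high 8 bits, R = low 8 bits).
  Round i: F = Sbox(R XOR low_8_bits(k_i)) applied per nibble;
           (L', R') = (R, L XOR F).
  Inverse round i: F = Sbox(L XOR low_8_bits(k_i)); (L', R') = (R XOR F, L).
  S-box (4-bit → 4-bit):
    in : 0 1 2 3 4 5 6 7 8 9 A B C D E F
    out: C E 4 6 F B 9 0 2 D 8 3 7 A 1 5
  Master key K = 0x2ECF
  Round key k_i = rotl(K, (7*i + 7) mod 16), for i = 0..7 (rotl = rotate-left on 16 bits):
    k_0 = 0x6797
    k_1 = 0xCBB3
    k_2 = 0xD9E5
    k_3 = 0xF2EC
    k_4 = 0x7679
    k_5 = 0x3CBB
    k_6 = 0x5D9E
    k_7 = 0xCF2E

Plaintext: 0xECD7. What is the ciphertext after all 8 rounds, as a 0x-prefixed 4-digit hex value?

0xCA73

s_0 = plaintext = 0xECD7
s_1 = Round(s_0, k_0) = 0xD710
s_2 = Round(s_1, k_1) = 0x1051
s_3 = Round(s_2, k_2) = 0x512F
s_4 = Round(s_3, k_3) = 0x2F27
s_5 = Round(s_4, k_4) = 0x279E
s_6 = Round(s_5, k_5) = 0x9E6C
s_7 = Round(s_6, k_6) = 0x6CCA
s_8 = Round(s_7, k_7) = 0xCA73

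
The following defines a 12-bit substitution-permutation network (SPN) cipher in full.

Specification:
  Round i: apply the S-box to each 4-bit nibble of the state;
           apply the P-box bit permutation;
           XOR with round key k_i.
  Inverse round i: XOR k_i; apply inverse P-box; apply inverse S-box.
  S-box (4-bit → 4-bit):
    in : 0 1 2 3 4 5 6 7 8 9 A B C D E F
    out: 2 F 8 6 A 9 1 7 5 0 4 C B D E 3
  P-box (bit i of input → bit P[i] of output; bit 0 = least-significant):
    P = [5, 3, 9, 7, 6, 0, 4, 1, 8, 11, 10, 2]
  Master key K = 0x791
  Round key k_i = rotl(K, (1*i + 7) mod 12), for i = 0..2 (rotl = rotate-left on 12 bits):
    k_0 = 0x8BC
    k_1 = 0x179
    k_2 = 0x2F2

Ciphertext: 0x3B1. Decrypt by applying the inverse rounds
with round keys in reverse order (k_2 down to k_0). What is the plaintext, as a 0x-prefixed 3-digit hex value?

s_0 = ciphertext = 0x3B1
s_1 = InvRound(s_0, k_2) = 0x6C9
s_2 = InvRound(s_1, k_1) = 0x8AD
s_3 = InvRound(s_2, k_0) = 0x939

0x939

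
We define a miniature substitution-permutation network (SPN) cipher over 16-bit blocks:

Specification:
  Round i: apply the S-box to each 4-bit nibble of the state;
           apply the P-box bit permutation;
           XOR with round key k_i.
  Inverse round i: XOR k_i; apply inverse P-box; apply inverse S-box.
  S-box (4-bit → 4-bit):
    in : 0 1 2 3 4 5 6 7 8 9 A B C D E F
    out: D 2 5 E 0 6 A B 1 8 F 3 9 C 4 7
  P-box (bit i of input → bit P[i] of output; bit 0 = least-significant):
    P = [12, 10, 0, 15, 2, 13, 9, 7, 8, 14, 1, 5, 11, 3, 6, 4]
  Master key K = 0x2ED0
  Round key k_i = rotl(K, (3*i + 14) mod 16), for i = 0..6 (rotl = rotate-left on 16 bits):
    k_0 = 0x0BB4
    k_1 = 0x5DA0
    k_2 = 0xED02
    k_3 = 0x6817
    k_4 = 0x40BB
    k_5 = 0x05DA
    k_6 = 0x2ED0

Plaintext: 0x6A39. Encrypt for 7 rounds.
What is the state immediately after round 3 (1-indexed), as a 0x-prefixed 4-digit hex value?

s_0 = plaintext = 0x6A39
s_1 = Round(s_0, k_0) = 0xE80E
s_2 = Round(s_1, k_1) = 0x5E65
s_3 = Round(s_2, k_2) = 0xC9C9
s_4 = Round(s_3, k_3) = 0xE0A3
s_5 = Round(s_4, k_4) = 0xE75C
s_6 = Round(s_5, k_5) = 0xF6BA
s_7 = Round(s_6, k_6) = 0xD2BD

0xC9C9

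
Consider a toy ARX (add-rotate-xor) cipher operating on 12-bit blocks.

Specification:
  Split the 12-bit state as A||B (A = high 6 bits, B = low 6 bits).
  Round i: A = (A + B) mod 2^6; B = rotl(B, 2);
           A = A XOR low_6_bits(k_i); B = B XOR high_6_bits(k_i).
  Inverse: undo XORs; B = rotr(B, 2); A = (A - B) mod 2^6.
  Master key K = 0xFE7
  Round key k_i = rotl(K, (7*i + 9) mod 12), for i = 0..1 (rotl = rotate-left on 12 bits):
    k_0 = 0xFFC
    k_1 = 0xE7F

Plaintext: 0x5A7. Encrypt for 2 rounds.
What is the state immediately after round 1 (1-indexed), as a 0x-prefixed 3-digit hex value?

s_0 = plaintext = 0x5A7
s_1 = Round(s_0, k_0) = 0x061
s_2 = Round(s_1, k_1) = 0x77F

0x061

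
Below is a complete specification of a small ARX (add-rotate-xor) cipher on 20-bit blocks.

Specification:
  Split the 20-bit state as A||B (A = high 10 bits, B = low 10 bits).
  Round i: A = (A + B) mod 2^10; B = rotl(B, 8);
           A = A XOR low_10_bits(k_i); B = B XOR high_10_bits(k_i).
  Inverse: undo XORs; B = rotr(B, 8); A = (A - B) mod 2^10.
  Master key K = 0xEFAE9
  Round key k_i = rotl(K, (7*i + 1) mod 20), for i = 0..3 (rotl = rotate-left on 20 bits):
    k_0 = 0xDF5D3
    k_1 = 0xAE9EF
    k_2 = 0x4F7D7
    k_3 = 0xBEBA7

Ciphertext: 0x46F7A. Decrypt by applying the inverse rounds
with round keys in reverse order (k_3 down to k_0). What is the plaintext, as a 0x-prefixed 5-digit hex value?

0x8D56E

s_0 = ciphertext = 0x46F7A
s_1 = InvRound(s_0, k_3) = 0x2EE01
s_2 = InvRound(s_1, k_2) = 0x9E4F3
s_3 = InvRound(s_2, k_1) = 0x9C126
s_4 = InvRound(s_3, k_0) = 0x8D56E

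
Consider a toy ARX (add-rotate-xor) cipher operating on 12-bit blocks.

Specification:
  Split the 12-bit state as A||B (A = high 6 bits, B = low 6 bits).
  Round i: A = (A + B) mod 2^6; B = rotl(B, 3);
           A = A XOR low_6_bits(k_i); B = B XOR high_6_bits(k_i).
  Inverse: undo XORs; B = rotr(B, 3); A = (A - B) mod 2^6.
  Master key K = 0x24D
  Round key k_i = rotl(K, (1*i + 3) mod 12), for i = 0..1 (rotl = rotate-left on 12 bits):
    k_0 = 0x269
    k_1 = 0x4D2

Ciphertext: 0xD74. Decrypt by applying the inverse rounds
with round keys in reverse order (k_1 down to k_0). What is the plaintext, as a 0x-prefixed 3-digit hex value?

0x52E

s_0 = ciphertext = 0xD74
s_1 = InvRound(s_0, k_1) = 0xAFC
s_2 = InvRound(s_1, k_0) = 0x52E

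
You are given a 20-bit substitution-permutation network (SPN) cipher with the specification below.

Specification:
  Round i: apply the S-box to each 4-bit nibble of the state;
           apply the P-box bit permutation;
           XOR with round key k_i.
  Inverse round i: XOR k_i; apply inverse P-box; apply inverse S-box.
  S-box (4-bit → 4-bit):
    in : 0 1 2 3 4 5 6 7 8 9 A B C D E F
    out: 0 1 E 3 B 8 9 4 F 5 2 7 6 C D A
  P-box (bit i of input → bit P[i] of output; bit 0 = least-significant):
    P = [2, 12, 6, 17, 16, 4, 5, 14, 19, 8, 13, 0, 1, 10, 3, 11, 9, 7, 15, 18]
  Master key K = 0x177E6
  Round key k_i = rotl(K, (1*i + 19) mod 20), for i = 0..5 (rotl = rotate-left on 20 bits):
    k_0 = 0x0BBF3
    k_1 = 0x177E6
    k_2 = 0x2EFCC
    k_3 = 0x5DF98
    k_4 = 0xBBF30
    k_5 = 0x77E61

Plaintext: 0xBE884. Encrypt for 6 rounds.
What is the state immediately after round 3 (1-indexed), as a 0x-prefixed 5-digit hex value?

0x9DBD8

s_0 = plaintext = 0xBE884
s_1 = Round(s_0, k_0) = 0xB404C
s_2 = Round(s_1, k_1) = 0x0A934
s_3 = Round(s_2, k_2) = 0x9DBD8
s_4 = Round(s_3, k_3) = 0xF24F4
s_5 = Round(s_4, k_4) = 0x5E2AD
s_6 = Round(s_5, k_5) = 0x1573A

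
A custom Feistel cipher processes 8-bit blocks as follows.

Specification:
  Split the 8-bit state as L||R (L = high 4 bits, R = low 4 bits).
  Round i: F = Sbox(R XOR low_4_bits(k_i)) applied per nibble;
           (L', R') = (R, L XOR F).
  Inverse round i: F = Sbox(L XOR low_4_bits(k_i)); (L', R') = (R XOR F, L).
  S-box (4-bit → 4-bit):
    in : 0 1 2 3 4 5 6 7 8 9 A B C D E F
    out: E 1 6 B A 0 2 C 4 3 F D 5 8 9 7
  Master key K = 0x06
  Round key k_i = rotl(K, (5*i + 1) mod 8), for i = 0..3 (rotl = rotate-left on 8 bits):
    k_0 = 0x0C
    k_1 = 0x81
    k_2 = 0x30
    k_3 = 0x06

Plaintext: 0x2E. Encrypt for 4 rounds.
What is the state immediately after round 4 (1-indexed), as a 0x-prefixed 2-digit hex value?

0xD3

s_0 = plaintext = 0x2E
s_1 = Round(s_0, k_0) = 0xE4
s_2 = Round(s_1, k_1) = 0x4E
s_3 = Round(s_2, k_2) = 0xED
s_4 = Round(s_3, k_3) = 0xD3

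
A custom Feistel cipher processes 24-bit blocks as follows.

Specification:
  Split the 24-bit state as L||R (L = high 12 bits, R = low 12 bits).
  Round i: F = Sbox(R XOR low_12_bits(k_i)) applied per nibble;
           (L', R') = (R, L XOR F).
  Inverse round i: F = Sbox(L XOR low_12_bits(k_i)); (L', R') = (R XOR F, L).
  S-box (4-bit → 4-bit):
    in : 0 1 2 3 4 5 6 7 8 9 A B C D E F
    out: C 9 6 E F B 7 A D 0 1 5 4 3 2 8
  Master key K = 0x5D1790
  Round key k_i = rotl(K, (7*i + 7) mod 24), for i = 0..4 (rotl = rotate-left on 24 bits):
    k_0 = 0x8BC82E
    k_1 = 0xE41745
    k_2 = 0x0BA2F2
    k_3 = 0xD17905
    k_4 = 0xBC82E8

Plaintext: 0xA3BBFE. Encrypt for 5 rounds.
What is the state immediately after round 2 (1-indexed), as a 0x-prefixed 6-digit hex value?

s_0 = plaintext = 0xA3BBFE
s_1 = Round(s_0, k_0) = 0xBFE407
s_2 = Round(s_1, k_1) = 0x407508
s_3 = Round(s_2, k_2) = 0x508E86
s_4 = Round(s_3, k_3) = 0xE86FD6
s_5 = Round(s_4, k_4) = 0xFD6D64

0x407508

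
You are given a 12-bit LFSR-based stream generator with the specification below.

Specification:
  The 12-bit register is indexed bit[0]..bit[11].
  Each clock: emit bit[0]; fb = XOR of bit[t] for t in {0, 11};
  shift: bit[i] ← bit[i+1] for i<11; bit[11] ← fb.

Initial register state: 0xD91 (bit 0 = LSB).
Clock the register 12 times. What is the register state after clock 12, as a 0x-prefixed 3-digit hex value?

reg_0 = 0xD91
clock 1: out=1, reg = 0x6C8
clock 2: out=0, reg = 0x364
clock 3: out=0, reg = 0x1B2
clock 4: out=0, reg = 0x0D9
clock 5: out=1, reg = 0x86C
clock 6: out=0, reg = 0xC36
clock 7: out=0, reg = 0xE1B
clock 8: out=1, reg = 0x70D
clock 9: out=1, reg = 0xB86
clock 10: out=0, reg = 0xDC3
clock 11: out=1, reg = 0x6E1
clock 12: out=1, reg = 0xB70

0xB70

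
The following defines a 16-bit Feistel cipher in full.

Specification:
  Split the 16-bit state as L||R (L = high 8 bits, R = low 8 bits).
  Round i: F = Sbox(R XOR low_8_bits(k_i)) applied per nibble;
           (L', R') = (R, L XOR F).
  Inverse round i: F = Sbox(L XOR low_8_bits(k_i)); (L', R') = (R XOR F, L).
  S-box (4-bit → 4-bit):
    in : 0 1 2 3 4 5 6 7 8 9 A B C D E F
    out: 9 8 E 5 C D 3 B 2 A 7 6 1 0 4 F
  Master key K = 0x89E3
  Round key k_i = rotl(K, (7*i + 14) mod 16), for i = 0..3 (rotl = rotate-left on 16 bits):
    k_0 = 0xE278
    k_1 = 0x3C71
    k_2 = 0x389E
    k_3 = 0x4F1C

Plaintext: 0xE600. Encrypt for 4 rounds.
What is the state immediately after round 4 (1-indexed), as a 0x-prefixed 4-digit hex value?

0xE11D

s_0 = plaintext = 0xE600
s_1 = Round(s_0, k_0) = 0x0054
s_2 = Round(s_1, k_1) = 0x54ED
s_3 = Round(s_2, k_2) = 0xEDE1
s_4 = Round(s_3, k_3) = 0xE11D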